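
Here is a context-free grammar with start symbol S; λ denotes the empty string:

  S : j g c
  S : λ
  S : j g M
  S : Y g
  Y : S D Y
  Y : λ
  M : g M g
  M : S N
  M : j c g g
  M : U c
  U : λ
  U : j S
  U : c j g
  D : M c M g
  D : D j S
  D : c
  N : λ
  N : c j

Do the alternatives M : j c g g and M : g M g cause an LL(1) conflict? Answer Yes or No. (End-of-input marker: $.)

FIRST(j c g g) = { j } and FIRST(g M g) = { g }.
The FIRST sets are disjoint and neither alternative is nullable — no conflict.

No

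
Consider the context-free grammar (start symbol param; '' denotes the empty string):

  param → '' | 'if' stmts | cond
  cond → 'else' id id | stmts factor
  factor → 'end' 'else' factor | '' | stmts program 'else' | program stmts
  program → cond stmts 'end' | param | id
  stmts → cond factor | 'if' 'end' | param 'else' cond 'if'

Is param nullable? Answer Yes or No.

Yes

param has an ''-production, so param ⇒ ''.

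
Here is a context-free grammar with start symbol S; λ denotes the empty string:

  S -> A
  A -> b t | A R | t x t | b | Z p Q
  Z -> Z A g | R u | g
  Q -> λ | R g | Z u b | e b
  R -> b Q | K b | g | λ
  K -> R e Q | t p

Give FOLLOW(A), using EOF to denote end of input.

In S -> A: A is at the end, add FOLLOW(S) = { EOF }.
In A -> A R: add FIRST(R)\{λ} = { b, e, g, t }.
  Since R is nullable, also add FOLLOW(A) = { EOF, b, e, g, t }.
In Z -> Z A g: add FIRST(g) = { g }.
Union: FOLLOW(A) = { EOF, b, e, g, t }.

{ EOF, b, e, g, t }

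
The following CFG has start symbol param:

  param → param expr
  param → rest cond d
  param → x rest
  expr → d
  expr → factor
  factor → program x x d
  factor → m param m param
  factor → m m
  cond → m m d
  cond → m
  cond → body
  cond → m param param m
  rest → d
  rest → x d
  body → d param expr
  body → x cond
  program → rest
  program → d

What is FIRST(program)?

{ d, x }

From program → rest: add FIRST(rest) = { d, x }.
program → d contributes {d}.
Union: FIRST(program) = { d, x }.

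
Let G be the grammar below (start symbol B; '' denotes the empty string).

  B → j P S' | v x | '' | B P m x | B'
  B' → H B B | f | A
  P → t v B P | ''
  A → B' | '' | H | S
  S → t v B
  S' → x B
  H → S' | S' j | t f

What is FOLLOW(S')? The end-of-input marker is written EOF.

In B → j P S': S' is at the end, add FOLLOW(B) = { EOF, f, j, m, t, v, x }.
In H → S': S' is at the end, add FOLLOW(H) = { EOF, f, j, m, t, v, x }.
In H → S' j: add FIRST(j) = { j }.
Union: FOLLOW(S') = { EOF, f, j, m, t, v, x }.

{ EOF, f, j, m, t, v, x }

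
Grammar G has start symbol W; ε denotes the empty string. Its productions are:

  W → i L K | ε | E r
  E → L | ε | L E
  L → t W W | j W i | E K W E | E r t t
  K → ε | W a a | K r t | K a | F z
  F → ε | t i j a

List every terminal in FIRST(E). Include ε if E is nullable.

{ a, i, j, r, t, z, ε }

From E → L: add FIRST(L) = { a, i, j, r, t, z, ε } (including ε since L is nullable).
E → ε contributes ε.
From E → L E: L, E nullable, take FIRST(L) ∪ FIRST(E) = { a, i, j, r, t, z }; also ε since the whole RHS is nullable.
Union: FIRST(E) = { a, i, j, r, t, z, ε }.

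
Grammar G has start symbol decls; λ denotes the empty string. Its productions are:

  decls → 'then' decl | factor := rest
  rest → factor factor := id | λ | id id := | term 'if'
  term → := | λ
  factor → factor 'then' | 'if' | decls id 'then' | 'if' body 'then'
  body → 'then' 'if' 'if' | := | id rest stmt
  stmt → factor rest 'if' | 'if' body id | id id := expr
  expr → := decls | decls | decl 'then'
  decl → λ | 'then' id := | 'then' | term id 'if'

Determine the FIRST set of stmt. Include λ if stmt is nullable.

{ 'if', 'then', id }

From stmt → factor rest 'if': add FIRST(factor) = { 'if', 'then' }.
stmt → 'if' body id contributes {'if'}.
stmt → id id := expr contributes {id}.
Union: FIRST(stmt) = { 'if', 'then', id }.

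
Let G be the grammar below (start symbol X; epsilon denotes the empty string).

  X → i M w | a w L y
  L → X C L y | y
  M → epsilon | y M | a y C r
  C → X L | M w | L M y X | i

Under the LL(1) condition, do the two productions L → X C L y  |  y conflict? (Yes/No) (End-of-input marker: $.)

No

FIRST(X C L y) = { a, i } and FIRST(y) = { y }.
The FIRST sets are disjoint and neither alternative is nullable — no conflict.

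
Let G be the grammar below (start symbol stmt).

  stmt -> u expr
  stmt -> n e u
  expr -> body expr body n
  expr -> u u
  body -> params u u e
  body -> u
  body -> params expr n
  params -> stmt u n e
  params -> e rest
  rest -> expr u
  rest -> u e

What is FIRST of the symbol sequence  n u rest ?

n is a terminal; add {n} and stop.

{ n }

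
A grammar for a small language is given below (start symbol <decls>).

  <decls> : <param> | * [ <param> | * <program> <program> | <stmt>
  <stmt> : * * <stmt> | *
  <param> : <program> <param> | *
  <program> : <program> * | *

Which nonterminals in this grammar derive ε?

{ } (none)

No nonterminal has an empty production or an RHS whose symbols are all nullable.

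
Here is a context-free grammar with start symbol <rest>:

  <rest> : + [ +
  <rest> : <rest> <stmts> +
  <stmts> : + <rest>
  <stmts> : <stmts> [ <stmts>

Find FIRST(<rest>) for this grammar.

<rest> : + [ + contributes {+}.
From <rest> : <rest> <stmts> +: add FIRST(<rest>) = { + }.
Union: FIRST(<rest>) = { + }.

{ + }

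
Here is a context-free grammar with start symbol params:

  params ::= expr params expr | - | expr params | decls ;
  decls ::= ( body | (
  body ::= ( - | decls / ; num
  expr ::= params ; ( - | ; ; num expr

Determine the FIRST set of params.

{ (, -, ; }

From params ::= expr params expr: add FIRST(expr) = { (, -, ; }.
params ::= - contributes {-}.
From params ::= expr params: add FIRST(expr) = { (, -, ; }.
From params ::= decls ;: add FIRST(decls) = { ( }.
Union: FIRST(params) = { (, -, ; }.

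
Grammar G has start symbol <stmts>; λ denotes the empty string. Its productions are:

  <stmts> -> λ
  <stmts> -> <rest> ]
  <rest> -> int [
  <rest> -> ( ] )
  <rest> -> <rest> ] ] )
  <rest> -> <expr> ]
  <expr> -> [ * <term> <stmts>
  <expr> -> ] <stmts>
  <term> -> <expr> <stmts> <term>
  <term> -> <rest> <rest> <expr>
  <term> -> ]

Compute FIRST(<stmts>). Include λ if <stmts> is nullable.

{ (, [, ], int, λ }

<stmts> -> λ contributes λ.
From <stmts> -> <rest> ]: add FIRST(<rest>) = { (, [, ], int }.
Union: FIRST(<stmts>) = { (, [, ], int, λ }.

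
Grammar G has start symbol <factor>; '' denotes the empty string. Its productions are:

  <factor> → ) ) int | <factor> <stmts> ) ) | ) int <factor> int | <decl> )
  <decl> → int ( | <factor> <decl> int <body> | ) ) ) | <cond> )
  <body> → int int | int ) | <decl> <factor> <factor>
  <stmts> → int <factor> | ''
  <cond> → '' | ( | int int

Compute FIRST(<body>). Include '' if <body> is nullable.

{ (, ), int }

<body> → int int contributes {int}.
<body> → int ) contributes {int}.
From <body> → <decl> <factor> <factor>: add FIRST(<decl>) = { (, ), int }.
Union: FIRST(<body>) = { (, ), int }.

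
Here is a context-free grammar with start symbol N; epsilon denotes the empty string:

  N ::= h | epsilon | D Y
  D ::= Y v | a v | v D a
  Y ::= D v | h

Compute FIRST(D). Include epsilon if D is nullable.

From D ::= Y v: add FIRST(Y) = { a, h, v }.
D ::= a v contributes {a}.
D ::= v D a contributes {v}.
Union: FIRST(D) = { a, h, v }.

{ a, h, v }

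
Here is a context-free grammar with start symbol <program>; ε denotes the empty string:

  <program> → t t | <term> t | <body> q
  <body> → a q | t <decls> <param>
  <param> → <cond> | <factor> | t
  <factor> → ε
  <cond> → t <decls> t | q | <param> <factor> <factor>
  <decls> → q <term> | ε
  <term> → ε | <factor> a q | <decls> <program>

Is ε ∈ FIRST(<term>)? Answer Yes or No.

Yes

<term> has an ε-production, so <term> ⇒ ε.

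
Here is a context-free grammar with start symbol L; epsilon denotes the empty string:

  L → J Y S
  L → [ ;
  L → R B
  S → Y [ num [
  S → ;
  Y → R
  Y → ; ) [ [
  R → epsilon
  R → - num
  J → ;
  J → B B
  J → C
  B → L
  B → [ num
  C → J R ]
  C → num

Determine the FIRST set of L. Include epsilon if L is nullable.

{ -, ;, [, num }

From L → J Y S: add FIRST(J) = { -, ;, [, num }.
L → [ ; contributes {[}.
From L → R B: R nullable, take FIRST(R) ∪ FIRST(B) = { -, ;, [, num }.
Union: FIRST(L) = { -, ;, [, num }.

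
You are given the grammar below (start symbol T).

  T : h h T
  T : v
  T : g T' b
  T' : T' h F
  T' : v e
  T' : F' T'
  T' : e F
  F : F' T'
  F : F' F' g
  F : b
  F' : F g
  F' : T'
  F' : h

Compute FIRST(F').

{ b, e, h, v }

From F' : F g: add FIRST(F) = { b, e, h, v }.
From F' : T': add FIRST(T') = { b, e, h, v }.
F' : h contributes {h}.
Union: FIRST(F') = { b, e, h, v }.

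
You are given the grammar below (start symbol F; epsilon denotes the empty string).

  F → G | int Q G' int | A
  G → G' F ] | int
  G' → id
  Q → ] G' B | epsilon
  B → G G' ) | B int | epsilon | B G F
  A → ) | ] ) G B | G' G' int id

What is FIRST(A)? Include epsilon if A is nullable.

{ ), ], id }

A → ) contributes {)}.
A → ] ) G B contributes {]}.
From A → G' G' int id: add FIRST(G') = { id }.
Union: FIRST(A) = { ), ], id }.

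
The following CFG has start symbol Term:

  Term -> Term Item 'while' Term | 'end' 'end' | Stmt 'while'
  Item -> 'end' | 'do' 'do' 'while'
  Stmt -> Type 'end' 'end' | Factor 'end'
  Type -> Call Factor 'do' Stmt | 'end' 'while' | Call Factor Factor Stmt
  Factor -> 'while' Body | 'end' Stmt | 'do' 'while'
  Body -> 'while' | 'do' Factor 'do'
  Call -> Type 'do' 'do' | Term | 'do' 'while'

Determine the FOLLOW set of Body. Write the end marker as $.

{ 'do', 'end', 'while' }

In Factor -> 'while' Body: Body is at the end, add FOLLOW(Factor) = { 'do', 'end', 'while' }.
Union: FOLLOW(Body) = { 'do', 'end', 'while' }.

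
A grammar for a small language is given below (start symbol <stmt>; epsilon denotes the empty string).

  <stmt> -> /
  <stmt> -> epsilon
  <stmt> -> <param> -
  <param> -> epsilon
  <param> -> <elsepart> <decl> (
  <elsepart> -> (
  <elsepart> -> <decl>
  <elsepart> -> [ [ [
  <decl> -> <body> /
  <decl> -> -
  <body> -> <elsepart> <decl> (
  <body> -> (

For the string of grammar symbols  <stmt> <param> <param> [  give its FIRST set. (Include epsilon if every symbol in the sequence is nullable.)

Add FIRST(<stmt>)\{epsilon} = { (, -, /, [ }; <stmt> is nullable, continue.
Add FIRST(<param>)\{epsilon} = { (, -, [ }; <param> is nullable, continue.
Add FIRST(<param>)\{epsilon} = { (, -, [ }; <param> is nullable, continue.
[ is a terminal; add {[} and stop.

{ (, -, /, [ }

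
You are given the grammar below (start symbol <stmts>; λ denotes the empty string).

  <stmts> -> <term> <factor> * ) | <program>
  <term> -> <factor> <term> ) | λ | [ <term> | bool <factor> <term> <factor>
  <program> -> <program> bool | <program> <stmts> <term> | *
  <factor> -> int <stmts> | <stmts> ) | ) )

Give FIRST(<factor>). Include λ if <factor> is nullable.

{ ), *, [, bool, int }

<factor> -> int <stmts> contributes {int}.
From <factor> -> <stmts> ): add FIRST(<stmts>) = { ), *, [, bool, int }.
<factor> -> ) ) contributes {)}.
Union: FIRST(<factor>) = { ), *, [, bool, int }.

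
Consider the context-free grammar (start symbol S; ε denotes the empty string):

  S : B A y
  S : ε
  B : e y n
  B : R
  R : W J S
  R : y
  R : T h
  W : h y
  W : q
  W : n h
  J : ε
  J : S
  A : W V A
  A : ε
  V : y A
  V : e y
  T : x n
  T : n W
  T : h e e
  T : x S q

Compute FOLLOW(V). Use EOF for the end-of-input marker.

In A : W V A: add FIRST(A)\{ε} = { h, n, q }.
  Since A is nullable, also add FOLLOW(A) = { h, n, q, y }.
Union: FOLLOW(V) = { h, n, q, y }.

{ h, n, q, y }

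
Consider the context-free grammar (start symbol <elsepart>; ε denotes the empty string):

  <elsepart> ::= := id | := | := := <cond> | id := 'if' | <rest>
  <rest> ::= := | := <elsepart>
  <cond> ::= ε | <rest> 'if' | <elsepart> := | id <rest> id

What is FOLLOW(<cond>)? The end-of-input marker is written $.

In <elsepart> ::= := := <cond>: <cond> is at the end, add FOLLOW(<elsepart>) = { $, 'if', :=, id }.
Union: FOLLOW(<cond>) = { $, 'if', :=, id }.

{ $, 'if', :=, id }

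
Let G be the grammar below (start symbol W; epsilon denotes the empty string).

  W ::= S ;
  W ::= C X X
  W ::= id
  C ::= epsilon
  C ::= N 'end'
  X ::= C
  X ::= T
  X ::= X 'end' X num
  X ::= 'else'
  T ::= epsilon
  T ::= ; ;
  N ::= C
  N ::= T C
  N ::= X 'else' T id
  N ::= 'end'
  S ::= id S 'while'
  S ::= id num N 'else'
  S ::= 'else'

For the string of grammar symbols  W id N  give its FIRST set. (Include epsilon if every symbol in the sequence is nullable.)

Add FIRST(W)\{epsilon} = { 'else', 'end', ;, id }; W is nullable, continue.
id is a terminal; add {id} and stop.

{ 'else', 'end', ;, id }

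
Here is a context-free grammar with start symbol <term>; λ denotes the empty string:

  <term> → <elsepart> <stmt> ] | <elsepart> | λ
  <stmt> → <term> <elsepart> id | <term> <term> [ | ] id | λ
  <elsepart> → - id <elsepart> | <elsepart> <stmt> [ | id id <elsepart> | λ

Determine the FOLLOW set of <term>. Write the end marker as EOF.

{ EOF, -, [, ], id }

<term> is the start symbol, so EOF ∈ FOLLOW(<term>).
In <stmt> → <term> <elsepart> id: add FIRST(<elsepart> id) = { -, [, ], id }.
In <stmt> → <term> <term> [: add FIRST(<term> [) = { -, [, ], id }.
In <stmt> → <term> <term> [: add FIRST([) = { [ }.
Union: FOLLOW(<term>) = { EOF, -, [, ], id }.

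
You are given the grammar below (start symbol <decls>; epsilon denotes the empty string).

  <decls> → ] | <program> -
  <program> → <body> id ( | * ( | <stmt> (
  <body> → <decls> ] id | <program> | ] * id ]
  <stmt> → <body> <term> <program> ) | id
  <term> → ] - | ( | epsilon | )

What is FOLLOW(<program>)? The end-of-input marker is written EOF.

{ (, ), *, -, ], id }

In <decls> → <program> -: add FIRST(-) = { - }.
In <body> → <program>: <program> is at the end, add FOLLOW(<body>) = { (, ), *, ], id }.
In <stmt> → <body> <term> <program> ): add FIRST()) = { ) }.
Union: FOLLOW(<program>) = { (, ), *, -, ], id }.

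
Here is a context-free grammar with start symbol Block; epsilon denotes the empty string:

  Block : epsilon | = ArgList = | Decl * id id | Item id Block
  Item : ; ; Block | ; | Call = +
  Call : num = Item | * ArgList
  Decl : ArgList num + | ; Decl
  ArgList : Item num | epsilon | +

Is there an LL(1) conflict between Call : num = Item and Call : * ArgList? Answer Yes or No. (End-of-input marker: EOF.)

No

FIRST(num = Item) = { num } and FIRST(* ArgList) = { * }.
The FIRST sets are disjoint and neither alternative is nullable — no conflict.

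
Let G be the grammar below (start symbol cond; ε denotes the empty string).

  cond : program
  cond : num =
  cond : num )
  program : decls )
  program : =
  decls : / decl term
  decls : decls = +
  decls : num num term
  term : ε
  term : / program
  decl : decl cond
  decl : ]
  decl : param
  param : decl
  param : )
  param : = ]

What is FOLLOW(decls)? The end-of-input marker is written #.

{ ), = }

In program : decls ): add FIRST()) = { ) }.
In decls : decls = +: add FIRST(= +) = { = }.
Union: FOLLOW(decls) = { ), = }.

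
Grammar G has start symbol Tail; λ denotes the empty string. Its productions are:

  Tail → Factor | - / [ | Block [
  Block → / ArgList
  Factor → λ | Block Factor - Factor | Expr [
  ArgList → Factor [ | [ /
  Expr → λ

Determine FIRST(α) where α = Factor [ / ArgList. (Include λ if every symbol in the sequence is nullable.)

{ /, [ }

Add FIRST(Factor)\{λ} = { /, [ }; Factor is nullable, continue.
[ is a terminal; add {[} and stop.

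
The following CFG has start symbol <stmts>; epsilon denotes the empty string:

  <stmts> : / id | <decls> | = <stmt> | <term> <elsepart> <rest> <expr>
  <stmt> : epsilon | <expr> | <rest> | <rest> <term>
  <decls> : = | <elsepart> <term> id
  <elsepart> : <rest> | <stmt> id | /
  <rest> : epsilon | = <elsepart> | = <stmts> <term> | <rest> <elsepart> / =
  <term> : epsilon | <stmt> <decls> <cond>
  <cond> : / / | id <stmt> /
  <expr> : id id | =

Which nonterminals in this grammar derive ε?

Directly nullable (have an epsilon-production): <stmt>, <rest>, <term>.
<elsepart> : <rest> with every symbol nullable, so <elsepart> is nullable.
No other nonterminal has a production whose RHS symbols are all nullable.

{ <elsepart>, <rest>, <stmt>, <term> }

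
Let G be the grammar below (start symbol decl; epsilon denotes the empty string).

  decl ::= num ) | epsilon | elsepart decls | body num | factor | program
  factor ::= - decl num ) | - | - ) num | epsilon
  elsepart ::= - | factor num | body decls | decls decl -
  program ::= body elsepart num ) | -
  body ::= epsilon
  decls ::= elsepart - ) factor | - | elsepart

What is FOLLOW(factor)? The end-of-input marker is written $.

{ $, -, num }

In decl ::= factor: factor is at the end, add FOLLOW(decl) = { $, -, num }.
In elsepart ::= factor num: add FIRST(num) = { num }.
In decls ::= elsepart - ) factor: factor is at the end, add FOLLOW(decls) = { $, -, num }.
Union: FOLLOW(factor) = { $, -, num }.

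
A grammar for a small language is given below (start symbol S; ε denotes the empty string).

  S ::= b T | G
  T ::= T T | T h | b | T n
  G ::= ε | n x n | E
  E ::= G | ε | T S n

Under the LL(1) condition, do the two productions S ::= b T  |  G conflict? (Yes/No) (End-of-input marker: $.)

FIRST(b T) = { b } and FIRST(G) = { b, n, ε }.
Both contain b, so the two alternatives are not disjoint — LL(1) conflict.

Yes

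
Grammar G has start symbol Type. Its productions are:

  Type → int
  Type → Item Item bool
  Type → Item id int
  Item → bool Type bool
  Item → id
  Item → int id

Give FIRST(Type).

Type → int contributes {int}.
From Type → Item Item bool: add FIRST(Item) = { bool, id, int }.
From Type → Item id int: add FIRST(Item) = { bool, id, int }.
Union: FIRST(Type) = { bool, id, int }.

{ bool, id, int }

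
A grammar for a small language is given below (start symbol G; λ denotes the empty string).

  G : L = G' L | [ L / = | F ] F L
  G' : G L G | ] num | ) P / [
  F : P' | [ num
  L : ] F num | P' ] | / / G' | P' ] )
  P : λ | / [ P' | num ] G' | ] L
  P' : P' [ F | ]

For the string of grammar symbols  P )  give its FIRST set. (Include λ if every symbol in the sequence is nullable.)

Add FIRST(P)\{λ} = { /, ], num }; P is nullable, continue.
) is a terminal; add {)} and stop.

{ ), /, ], num }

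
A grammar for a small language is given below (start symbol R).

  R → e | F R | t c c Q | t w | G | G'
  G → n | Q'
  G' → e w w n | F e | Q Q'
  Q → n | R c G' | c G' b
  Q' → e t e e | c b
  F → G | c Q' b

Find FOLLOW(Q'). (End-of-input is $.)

In G → Q': Q' is at the end, add FOLLOW(G) = { $, c, e, n, t }.
In G' → Q Q': Q' is at the end, add FOLLOW(G') = { $, b, c, e }.
In F → c Q' b: add FIRST(b) = { b }.
Union: FOLLOW(Q') = { $, b, c, e, n, t }.

{ $, b, c, e, n, t }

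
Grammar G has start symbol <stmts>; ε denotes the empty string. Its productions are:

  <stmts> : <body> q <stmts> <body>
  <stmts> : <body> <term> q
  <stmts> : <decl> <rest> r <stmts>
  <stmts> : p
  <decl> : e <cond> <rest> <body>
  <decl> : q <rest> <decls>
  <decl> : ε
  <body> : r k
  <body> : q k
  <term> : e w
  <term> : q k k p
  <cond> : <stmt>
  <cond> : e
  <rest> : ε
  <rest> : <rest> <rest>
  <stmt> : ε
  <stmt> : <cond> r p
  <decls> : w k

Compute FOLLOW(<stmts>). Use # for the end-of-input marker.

<stmts> is the start symbol, so # ∈ FOLLOW(<stmts>).
In <stmts> : <body> q <stmts> <body>: add FIRST(<body>) = { q, r }.
In <stmts> : <decl> <rest> r <stmts>: <stmts> is at the end, add FOLLOW(<stmts>) = { #, q, r }.
Union: FOLLOW(<stmts>) = { #, q, r }.

{ #, q, r }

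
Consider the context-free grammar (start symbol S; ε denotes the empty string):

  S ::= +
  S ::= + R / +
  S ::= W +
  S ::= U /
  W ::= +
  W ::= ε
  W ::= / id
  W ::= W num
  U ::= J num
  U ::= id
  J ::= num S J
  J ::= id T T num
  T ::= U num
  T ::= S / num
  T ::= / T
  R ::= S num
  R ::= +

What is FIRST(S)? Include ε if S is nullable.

{ +, /, id, num }

S ::= + contributes {+}.
S ::= + R / + contributes {+}.
From S ::= W +: W nullable, take FIRST(W) ∪ {+} = { +, /, num }.
From S ::= U /: add FIRST(U) = { id, num }.
Union: FIRST(S) = { +, /, id, num }.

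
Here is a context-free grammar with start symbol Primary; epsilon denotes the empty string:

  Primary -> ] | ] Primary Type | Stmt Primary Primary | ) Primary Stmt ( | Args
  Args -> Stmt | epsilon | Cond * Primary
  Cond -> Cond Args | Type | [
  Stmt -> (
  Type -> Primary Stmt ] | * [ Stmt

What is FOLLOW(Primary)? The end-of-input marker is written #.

Primary is the start symbol, so # ∈ FOLLOW(Primary).
In Primary -> ] Primary Type: add FIRST(Type) = { (, ), *, [, ] }.
In Primary -> Stmt Primary Primary: add FIRST(Primary)\{epsilon} = { (, ), *, [, ] }.
  Since Primary is nullable, also add FOLLOW(Primary) = { #, (, ), *, [, ] }.
In Primary -> Stmt Primary Primary: Primary is at the end, add FOLLOW(Primary) = { #, (, ), *, [, ] }.
In Primary -> ) Primary Stmt (: add FIRST(Stmt () = { ( }.
In Args -> Cond * Primary: Primary is at the end, add FOLLOW(Args) = { #, (, ), *, [, ] }.
In Type -> Primary Stmt ]: add FIRST(Stmt ]) = { ( }.
Union: FOLLOW(Primary) = { #, (, ), *, [, ] }.

{ #, (, ), *, [, ] }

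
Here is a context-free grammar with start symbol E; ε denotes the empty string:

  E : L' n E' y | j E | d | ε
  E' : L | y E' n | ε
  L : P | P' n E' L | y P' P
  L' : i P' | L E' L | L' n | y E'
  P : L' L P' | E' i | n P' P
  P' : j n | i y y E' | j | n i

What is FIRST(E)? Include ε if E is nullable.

From E : L' n E' y: add FIRST(L') = { i, j, n, y }.
E : j E contributes {j}.
E : d contributes {d}.
E : ε contributes ε.
Union: FIRST(E) = { d, i, j, n, y, ε }.

{ d, i, j, n, y, ε }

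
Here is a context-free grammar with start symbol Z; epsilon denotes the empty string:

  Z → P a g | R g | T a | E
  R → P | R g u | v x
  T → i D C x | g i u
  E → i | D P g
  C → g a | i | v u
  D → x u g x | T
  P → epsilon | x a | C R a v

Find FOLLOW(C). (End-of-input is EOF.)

{ a, g, i, v, x }

In T → i D C x: add FIRST(x) = { x }.
In P → C R a v: add FIRST(R a v) = { a, g, i, v, x }.
Union: FOLLOW(C) = { a, g, i, v, x }.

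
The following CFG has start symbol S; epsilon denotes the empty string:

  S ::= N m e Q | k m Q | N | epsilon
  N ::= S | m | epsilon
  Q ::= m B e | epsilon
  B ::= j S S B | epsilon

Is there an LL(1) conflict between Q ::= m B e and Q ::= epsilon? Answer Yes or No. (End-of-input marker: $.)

Yes

FIRST(m B e) = { m } and FIRST(epsilon) = { epsilon }.
The second alternative is nullable and FOLLOW(Q) = { $, e, j, k, m } shares m with FIRST of the first — conflict.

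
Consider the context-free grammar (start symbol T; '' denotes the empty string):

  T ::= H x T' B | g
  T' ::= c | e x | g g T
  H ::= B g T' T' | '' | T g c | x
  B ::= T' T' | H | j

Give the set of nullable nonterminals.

Directly nullable (have an ''-production): H.
B ::= H with every symbol nullable, so B is nullable.
No other nonterminal has a production whose RHS symbols are all nullable.

{ B, H }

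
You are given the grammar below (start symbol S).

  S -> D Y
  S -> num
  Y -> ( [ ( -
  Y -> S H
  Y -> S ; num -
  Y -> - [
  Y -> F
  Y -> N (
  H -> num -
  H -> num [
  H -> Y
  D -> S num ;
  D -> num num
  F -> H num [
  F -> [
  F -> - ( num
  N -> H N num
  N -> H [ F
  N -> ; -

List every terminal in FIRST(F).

From F -> H num [: add FIRST(H) = { (, -, ;, [, num }.
F -> [ contributes {[}.
F -> - ( num contributes {-}.
Union: FIRST(F) = { (, -, ;, [, num }.

{ (, -, ;, [, num }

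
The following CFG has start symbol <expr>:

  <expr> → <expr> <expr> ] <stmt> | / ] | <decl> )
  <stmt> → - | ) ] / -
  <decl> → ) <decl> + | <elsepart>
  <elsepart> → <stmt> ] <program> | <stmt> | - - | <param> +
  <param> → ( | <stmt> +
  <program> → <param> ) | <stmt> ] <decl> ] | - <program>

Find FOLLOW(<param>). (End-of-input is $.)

In <elsepart> → <param> +: add FIRST(+) = { + }.
In <program> → <param> ): add FIRST()) = { ) }.
Union: FOLLOW(<param>) = { ), + }.

{ ), + }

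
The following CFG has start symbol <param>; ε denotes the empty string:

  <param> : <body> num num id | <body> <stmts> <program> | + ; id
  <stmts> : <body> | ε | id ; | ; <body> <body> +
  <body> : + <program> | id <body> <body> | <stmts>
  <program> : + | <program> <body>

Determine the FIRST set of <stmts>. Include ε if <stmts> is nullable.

{ +, ;, id, ε }

From <stmts> : <body>: add FIRST(<body>) = { +, ;, id, ε } (including ε since <body> is nullable).
<stmts> : ε contributes ε.
<stmts> : id ; contributes {id}.
<stmts> : ; <body> <body> + contributes {;}.
Union: FIRST(<stmts>) = { +, ;, id, ε }.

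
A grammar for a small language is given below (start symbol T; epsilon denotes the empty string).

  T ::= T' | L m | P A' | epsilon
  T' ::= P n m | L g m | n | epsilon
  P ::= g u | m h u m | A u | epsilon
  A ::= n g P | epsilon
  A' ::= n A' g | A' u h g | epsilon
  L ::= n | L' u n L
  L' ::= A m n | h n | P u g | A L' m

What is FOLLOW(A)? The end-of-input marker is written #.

{ g, h, m, n, u }

In P ::= A u: add FIRST(u) = { u }.
In L' ::= A m n: add FIRST(m n) = { m }.
In L' ::= A L' m: add FIRST(L' m) = { g, h, m, n, u }.
Union: FOLLOW(A) = { g, h, m, n, u }.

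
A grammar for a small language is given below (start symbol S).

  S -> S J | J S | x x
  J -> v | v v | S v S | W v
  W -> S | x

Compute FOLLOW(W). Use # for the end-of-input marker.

In J -> W v: add FIRST(v) = { v }.
Union: FOLLOW(W) = { v }.

{ v }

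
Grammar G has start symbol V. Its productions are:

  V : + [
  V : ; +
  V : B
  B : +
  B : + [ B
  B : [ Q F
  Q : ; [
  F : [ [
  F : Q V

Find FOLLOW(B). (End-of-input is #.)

{ # }

In V : B: B is at the end, add FOLLOW(V) = { # }.
In B : + [ B: B is at the end, add FOLLOW(B) = { # }.
Union: FOLLOW(B) = { # }.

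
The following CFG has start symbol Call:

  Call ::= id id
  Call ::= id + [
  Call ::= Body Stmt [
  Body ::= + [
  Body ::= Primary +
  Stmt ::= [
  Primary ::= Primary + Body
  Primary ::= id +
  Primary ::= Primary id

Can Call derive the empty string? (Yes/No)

No

No nonterminal in this grammar is nullable.
No production of Call has an RHS whose symbols are all nullable, so Call is not nullable.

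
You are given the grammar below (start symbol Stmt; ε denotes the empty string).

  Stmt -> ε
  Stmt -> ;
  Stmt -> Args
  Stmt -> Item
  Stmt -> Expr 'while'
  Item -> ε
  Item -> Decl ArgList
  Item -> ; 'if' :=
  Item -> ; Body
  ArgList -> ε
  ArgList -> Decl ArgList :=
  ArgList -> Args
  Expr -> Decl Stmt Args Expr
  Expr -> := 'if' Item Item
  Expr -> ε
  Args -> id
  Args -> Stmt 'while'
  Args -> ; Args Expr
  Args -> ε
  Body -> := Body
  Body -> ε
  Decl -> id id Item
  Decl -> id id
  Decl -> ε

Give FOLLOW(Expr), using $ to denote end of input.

In Stmt -> Expr 'while': add FIRST('while') = { 'while' }.
In Expr -> Decl Stmt Args Expr: Expr is at the end, add FOLLOW(Expr) = { $, 'while', :=, ;, id }.
In Args -> ; Args Expr: Expr is at the end, add FOLLOW(Args) = { $, 'while', :=, ;, id }.
Union: FOLLOW(Expr) = { $, 'while', :=, ;, id }.

{ $, 'while', :=, ;, id }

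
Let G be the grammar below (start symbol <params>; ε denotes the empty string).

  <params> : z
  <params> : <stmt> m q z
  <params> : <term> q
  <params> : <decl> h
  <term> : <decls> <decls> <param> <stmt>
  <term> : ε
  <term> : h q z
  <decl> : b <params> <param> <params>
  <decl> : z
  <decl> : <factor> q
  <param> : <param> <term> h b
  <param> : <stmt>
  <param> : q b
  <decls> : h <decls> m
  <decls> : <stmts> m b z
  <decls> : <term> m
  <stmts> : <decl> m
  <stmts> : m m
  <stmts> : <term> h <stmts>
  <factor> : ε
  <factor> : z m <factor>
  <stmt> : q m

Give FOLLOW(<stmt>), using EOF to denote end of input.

In <params> : <stmt> m q z: add FIRST(m q z) = { m }.
In <term> : <decls> <decls> <param> <stmt>: <stmt> is at the end, add FOLLOW(<term>) = { h, m, q }.
In <param> : <stmt>: <stmt> is at the end, add FOLLOW(<param>) = { b, h, m, q, z }.
Union: FOLLOW(<stmt>) = { b, h, m, q, z }.

{ b, h, m, q, z }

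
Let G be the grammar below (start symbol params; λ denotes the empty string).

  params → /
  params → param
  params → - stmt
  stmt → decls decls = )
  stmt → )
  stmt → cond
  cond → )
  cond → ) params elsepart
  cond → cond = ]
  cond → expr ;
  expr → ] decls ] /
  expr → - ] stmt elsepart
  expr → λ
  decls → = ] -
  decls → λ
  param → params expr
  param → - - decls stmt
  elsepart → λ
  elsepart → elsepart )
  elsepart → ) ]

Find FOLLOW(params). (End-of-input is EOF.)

{ EOF, ), -, ;, =, ] }

params is the start symbol, so EOF ∈ FOLLOW(params).
In cond → ) params elsepart: add FIRST(elsepart)\{λ} = { ) }.
  Since elsepart is nullable, also add FOLLOW(cond) = { EOF, ), -, ;, =, ] }.
In param → params expr: add FIRST(expr)\{λ} = { -, ] }.
  Since expr is nullable, also add FOLLOW(param) = { EOF, ), -, ;, =, ] }.
Union: FOLLOW(params) = { EOF, ), -, ;, =, ] }.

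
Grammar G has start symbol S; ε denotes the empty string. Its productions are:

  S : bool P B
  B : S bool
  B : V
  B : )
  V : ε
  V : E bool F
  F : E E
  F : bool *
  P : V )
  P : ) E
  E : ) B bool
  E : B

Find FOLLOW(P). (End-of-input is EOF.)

{ EOF, ), bool }

In S : bool P B: add FIRST(B)\{ε} = { ), bool }.
  Since B is nullable, also add FOLLOW(S) = { EOF, bool }.
Union: FOLLOW(P) = { EOF, ), bool }.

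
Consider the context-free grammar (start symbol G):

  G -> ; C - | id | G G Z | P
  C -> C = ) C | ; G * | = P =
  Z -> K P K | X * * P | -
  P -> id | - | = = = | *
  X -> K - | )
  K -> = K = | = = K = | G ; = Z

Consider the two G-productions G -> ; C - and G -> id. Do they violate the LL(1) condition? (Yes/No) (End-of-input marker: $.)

No

FIRST(; C -) = { ; } and FIRST(id) = { id }.
The FIRST sets are disjoint and neither alternative is nullable — no conflict.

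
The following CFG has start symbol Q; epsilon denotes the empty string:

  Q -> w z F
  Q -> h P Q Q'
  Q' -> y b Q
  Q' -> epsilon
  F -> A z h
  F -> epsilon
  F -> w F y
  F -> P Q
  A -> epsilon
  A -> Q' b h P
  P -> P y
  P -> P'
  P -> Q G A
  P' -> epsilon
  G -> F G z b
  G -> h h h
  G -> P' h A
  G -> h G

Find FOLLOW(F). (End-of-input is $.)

In Q -> w z F: F is at the end, add FOLLOW(Q) = { $, b, h, w, y, z }.
In F -> w F y: add FIRST(y) = { y }.
In G -> F G z b: add FIRST(G z b) = { b, h, w, y, z }.
Union: FOLLOW(F) = { $, b, h, w, y, z }.

{ $, b, h, w, y, z }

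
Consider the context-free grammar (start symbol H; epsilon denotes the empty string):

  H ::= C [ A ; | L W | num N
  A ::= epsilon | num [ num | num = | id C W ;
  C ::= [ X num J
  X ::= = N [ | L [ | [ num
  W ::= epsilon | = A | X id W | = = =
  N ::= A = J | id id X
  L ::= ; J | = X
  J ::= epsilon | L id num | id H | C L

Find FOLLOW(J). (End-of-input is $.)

In C ::= [ X num J: J is at the end, add FOLLOW(C) = { ;, =, [ }.
In N ::= A = J: J is at the end, add FOLLOW(N) = { $, ;, =, [, id }.
In L ::= ; J: J is at the end, add FOLLOW(L) = { $, ;, =, [, id }.
Union: FOLLOW(J) = { $, ;, =, [, id }.

{ $, ;, =, [, id }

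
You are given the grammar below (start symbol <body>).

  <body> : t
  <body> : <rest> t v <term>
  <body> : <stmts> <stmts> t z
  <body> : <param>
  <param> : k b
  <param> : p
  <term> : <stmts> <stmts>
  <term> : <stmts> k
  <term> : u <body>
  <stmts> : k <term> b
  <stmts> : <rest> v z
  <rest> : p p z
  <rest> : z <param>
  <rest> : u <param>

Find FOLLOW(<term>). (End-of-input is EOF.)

In <body> : <rest> t v <term>: <term> is at the end, add FOLLOW(<body>) = { EOF, b }.
In <stmts> : k <term> b: add FIRST(b) = { b }.
Union: FOLLOW(<term>) = { EOF, b }.

{ EOF, b }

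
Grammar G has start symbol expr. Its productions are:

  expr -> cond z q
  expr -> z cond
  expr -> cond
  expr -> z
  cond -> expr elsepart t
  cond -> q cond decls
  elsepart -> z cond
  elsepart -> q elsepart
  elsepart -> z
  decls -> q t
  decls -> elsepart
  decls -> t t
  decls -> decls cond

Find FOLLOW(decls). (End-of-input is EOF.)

In cond -> q cond decls: decls is at the end, add FOLLOW(cond) = { EOF, q, t, z }.
In decls -> decls cond: add FIRST(cond) = { q, z }.
Union: FOLLOW(decls) = { EOF, q, t, z }.

{ EOF, q, t, z }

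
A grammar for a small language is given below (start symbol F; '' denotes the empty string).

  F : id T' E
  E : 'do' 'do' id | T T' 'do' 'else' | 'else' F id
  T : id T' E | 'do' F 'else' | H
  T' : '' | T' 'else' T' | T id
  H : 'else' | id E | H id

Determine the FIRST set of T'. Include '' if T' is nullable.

{ 'do', 'else', id, '' }

T' : '' contributes ''.
From T' : T' 'else' T': T' nullable, take FIRST(T') ∪ {'else'} = { 'do', 'else', id }.
From T' : T id: add FIRST(T) = { 'do', 'else', id }.
Union: FIRST(T') = { 'do', 'else', id, '' }.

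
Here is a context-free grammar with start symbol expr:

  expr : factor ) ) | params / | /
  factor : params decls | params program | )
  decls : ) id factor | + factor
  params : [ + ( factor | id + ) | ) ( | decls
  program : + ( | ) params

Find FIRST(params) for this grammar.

{ ), +, [, id }

params : [ + ( factor contributes {[}.
params : id + ) contributes {id}.
params : ) ( contributes {)}.
From params : decls: add FIRST(decls) = { ), + }.
Union: FIRST(params) = { ), +, [, id }.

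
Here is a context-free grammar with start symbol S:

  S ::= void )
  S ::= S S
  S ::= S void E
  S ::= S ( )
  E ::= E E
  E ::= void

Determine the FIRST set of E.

From E ::= E E: add FIRST(E) = { void }.
E ::= void contributes {void}.
Union: FIRST(E) = { void }.

{ void }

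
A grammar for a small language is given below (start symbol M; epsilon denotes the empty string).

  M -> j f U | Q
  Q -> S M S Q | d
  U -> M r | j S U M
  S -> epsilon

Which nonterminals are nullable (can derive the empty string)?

Directly nullable (have an epsilon-production): S.
No other nonterminal has a production whose RHS symbols are all nullable.

{ S }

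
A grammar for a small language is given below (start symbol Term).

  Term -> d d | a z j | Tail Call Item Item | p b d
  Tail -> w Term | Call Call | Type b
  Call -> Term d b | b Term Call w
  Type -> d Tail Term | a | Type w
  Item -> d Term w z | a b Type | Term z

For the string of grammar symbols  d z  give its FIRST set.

d is a terminal; add {d} and stop.

{ d }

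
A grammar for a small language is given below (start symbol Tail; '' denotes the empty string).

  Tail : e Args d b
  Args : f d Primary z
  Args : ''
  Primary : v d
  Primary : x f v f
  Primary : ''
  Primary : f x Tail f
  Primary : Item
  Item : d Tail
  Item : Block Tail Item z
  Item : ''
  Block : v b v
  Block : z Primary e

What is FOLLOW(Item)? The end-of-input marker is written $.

In Primary : Item: Item is at the end, add FOLLOW(Primary) = { e, z }.
In Item : Block Tail Item z: add FIRST(z) = { z }.
Union: FOLLOW(Item) = { e, z }.

{ e, z }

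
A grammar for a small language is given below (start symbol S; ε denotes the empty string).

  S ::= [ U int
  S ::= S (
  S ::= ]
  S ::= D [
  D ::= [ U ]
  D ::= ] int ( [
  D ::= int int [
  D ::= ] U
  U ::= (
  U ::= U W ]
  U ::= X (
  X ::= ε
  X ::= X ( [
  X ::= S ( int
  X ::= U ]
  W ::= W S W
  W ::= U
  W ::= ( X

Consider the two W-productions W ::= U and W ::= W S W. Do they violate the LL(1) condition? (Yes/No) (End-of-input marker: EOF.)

FIRST(U) = { (, [, ], int } and FIRST(W S W) = { (, [, ], int }.
Both contain (, so the two alternatives are not disjoint — LL(1) conflict.

Yes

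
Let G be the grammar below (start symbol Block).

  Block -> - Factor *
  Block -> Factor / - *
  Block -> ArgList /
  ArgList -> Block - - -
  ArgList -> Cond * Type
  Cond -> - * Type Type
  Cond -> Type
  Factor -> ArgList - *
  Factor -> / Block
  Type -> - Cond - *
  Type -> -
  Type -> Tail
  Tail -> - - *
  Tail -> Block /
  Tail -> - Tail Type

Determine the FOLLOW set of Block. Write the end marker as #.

{ #, *, -, / }

Block is the start symbol, so # ∈ FOLLOW(Block).
In ArgList -> Block - - -: add FIRST(- - -) = { - }.
In Factor -> / Block: Block is at the end, add FOLLOW(Factor) = { *, / }.
In Tail -> Block /: add FIRST(/) = { / }.
Union: FOLLOW(Block) = { #, *, -, / }.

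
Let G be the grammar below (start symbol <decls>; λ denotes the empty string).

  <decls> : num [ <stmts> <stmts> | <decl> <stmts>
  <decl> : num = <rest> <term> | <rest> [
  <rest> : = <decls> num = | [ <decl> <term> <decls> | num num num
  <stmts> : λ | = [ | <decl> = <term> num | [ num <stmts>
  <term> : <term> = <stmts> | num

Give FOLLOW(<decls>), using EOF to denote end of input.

{ EOF, [, num }

<decls> is the start symbol, so EOF ∈ FOLLOW(<decls>).
In <rest> : = <decls> num =: add FIRST(num =) = { num }.
In <rest> : [ <decl> <term> <decls>: <decls> is at the end, add FOLLOW(<rest>) = { [, num }.
Union: FOLLOW(<decls>) = { EOF, [, num }.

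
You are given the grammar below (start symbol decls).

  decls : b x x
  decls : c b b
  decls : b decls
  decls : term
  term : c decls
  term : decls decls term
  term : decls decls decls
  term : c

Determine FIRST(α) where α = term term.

{ b, c }

Add FIRST(term) = { b, c }; term is not nullable, stop.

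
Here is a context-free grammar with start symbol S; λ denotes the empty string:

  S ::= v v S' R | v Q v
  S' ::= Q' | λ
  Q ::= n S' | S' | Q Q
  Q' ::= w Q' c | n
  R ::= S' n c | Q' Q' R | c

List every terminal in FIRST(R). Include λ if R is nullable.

{ c, n, w }

From R ::= S' n c: S' nullable, take FIRST(S') ∪ {n} = { n, w }.
From R ::= Q' Q' R: add FIRST(Q') = { n, w }.
R ::= c contributes {c}.
Union: FIRST(R) = { c, n, w }.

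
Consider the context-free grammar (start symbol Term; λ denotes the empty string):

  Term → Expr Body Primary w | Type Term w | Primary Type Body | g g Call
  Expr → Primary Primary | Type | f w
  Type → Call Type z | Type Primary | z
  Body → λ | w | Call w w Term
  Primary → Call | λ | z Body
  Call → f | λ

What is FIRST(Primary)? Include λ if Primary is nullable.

{ f, z, λ }

From Primary → Call: add FIRST(Call) = { f, λ } (including λ since Call is nullable).
Primary → λ contributes λ.
Primary → z Body contributes {z}.
Union: FIRST(Primary) = { f, z, λ }.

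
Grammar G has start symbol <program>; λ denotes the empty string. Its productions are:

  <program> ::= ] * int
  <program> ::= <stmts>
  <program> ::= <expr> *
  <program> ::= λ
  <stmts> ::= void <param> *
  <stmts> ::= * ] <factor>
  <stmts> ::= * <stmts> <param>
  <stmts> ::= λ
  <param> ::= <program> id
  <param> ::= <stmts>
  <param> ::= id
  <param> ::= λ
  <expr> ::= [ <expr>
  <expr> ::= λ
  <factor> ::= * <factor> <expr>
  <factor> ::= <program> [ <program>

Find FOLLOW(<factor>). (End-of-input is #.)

In <stmts> ::= * ] <factor>: <factor> is at the end, add FOLLOW(<stmts>) = { #, *, [, ], id, void }.
In <factor> ::= * <factor> <expr>: add FIRST(<expr>)\{λ} = { [ }.
  Since <expr> is nullable, also add FOLLOW(<factor>) = { #, *, [, ], id, void }.
Union: FOLLOW(<factor>) = { #, *, [, ], id, void }.

{ #, *, [, ], id, void }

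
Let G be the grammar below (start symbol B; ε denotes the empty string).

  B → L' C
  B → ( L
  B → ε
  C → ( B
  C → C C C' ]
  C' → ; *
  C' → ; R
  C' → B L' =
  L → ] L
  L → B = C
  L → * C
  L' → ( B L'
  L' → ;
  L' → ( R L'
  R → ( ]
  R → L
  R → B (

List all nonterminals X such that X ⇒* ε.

Directly nullable (have an ε-production): B.
No other nonterminal has a production whose RHS symbols are all nullable.

{ B }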